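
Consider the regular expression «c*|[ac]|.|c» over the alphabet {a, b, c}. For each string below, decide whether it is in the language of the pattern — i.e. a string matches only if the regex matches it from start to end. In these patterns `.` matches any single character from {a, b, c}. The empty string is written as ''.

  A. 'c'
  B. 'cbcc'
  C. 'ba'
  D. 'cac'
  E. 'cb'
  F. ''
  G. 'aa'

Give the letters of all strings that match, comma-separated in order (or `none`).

A → match
B → no match
C → no match
D → no match
E → no match
F → match
G → no match

A, F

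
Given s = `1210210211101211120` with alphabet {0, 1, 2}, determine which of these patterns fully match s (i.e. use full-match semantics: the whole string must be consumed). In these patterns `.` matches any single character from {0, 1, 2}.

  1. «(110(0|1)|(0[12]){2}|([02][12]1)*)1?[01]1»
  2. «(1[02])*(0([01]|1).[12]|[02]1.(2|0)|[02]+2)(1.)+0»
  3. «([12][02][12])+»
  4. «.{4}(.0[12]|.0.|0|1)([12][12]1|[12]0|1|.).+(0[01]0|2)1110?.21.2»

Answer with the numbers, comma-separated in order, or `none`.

2

1 → no match — must end with `1`
2 → match
3 → no match
4 → no match — must end with `2`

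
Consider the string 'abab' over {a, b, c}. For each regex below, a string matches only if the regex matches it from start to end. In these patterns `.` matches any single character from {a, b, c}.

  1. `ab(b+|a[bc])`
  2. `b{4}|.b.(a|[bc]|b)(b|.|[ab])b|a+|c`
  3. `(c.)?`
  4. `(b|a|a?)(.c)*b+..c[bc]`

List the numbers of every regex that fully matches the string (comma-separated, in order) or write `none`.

1 → match
2 → no match
3 → no match
4 → no match

1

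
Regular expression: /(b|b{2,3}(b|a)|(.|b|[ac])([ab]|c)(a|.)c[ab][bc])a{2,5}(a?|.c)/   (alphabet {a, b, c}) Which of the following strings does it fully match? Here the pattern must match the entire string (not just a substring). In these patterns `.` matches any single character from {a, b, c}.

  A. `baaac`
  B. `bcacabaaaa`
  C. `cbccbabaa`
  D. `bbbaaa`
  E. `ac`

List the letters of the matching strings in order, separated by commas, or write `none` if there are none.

A → match
B → match
C → no match
D → match
E → no match

A, B, D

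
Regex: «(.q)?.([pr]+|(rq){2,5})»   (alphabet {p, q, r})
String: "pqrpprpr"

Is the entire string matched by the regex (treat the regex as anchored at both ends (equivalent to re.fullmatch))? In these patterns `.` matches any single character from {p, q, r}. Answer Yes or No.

Yes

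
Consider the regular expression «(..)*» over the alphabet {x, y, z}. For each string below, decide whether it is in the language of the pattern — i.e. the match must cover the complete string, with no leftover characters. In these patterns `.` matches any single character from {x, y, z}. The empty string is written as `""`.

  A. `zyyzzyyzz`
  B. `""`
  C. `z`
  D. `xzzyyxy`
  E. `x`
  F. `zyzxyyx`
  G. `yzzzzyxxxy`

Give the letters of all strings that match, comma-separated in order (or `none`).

B, G

A → no match
B → match
C → no match
D → no match
E → no match
F → no match
G → match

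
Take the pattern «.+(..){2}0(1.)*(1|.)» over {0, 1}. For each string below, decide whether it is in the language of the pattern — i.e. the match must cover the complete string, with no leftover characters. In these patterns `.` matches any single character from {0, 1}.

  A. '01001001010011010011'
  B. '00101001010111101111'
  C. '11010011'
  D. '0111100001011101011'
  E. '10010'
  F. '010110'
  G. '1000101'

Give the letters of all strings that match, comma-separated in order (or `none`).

A → no match
B → no match
C → no match
D → no match
E → no match
F → no match
G → match

G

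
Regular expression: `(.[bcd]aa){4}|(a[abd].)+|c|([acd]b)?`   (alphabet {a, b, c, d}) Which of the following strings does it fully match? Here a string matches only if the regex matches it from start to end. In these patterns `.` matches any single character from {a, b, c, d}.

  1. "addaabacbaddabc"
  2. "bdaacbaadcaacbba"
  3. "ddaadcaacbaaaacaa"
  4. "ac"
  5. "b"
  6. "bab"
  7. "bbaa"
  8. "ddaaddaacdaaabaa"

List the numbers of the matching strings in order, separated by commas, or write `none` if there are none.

1 → no match
2 → no match
3 → no match
4 → no match
5 → no match
6 → no match
7 → no match
8 → match

8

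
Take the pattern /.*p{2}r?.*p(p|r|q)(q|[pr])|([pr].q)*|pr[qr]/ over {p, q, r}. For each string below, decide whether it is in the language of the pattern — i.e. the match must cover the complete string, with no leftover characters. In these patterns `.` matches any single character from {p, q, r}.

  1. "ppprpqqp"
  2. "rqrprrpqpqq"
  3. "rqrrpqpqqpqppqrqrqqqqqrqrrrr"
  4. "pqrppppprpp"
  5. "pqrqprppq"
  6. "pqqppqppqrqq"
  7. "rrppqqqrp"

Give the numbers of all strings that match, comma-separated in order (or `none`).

1. "ppprpqqp" → no match
2. "rqrprrpqpqq" → no match
3 → no match
4. "pqrppppprpp" → no match
5. "pqrqprppq" → no match
6. "pqqppqppqrqq" → match
7. "rrppqqqrp" → no match

6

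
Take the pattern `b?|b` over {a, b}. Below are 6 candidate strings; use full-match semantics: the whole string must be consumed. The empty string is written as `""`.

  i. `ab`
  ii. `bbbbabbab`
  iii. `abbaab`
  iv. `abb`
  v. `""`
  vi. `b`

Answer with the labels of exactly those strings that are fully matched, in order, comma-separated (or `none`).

i → no match
ii → no match
iii → no match
iv → no match
v → match
vi → match

v, vi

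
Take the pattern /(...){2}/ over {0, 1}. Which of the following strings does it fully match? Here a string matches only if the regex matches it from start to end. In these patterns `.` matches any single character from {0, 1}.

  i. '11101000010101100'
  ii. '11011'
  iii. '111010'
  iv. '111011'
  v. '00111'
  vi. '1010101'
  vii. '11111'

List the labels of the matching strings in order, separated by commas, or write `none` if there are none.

i → no match
ii → no match
iii → match
iv → match
v → no match
vi → no match
vii → no match

iii, iv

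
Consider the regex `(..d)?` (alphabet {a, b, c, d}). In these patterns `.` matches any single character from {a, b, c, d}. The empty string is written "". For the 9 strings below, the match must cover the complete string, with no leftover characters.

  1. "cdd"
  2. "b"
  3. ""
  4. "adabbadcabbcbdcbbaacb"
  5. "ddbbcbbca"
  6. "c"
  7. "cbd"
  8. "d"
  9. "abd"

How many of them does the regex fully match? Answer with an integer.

1 → match
2 → no match
3 → match
4 → no match
5 → no match
6 → no match
7 → match
8 → no match
9 → match
Total matched: 4

4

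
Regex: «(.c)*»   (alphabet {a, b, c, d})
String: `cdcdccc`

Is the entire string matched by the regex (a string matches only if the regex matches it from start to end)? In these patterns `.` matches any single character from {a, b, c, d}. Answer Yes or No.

No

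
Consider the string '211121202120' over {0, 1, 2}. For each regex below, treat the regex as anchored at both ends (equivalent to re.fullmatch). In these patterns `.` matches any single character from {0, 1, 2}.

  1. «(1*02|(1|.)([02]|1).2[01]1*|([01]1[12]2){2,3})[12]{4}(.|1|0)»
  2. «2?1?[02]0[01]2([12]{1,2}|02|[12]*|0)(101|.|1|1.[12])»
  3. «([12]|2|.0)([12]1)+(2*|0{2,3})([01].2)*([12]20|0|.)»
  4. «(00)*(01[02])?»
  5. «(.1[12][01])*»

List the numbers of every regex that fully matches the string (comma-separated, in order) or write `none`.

5

1 → no match
2 → no match
3 → no match
4 → no match
5 → match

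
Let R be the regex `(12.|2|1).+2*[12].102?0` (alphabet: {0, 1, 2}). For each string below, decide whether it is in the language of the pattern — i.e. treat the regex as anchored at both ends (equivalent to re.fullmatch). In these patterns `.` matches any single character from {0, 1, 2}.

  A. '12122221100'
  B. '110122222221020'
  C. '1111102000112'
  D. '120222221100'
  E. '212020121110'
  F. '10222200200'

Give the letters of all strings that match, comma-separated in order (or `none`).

A. '12122221100' → match
B → match
C → no match — must end with '0'
D. '120222221100' → match
E. '212020121110' → no match
F. '10222200200' → no match

A, B, D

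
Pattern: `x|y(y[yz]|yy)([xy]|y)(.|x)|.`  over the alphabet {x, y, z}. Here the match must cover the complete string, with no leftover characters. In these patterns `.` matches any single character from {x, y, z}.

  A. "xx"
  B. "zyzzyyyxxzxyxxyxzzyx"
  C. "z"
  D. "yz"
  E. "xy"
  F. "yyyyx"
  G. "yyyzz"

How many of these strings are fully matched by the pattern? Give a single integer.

2

A → no match
B → no match
C → match
D → no match
E → no match
F → match
G → no match
Total matched: 2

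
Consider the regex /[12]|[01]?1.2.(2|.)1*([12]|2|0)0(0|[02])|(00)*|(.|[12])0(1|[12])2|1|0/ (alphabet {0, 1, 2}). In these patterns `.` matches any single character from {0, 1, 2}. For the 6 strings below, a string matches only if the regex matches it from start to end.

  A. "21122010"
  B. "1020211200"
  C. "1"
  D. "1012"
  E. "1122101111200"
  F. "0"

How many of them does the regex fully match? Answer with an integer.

A. "21122010" → no match
B. "1020211200" → match
C. "1" → match
D. "1012" → match
E → match
F. "0" → match
Total matched: 5

5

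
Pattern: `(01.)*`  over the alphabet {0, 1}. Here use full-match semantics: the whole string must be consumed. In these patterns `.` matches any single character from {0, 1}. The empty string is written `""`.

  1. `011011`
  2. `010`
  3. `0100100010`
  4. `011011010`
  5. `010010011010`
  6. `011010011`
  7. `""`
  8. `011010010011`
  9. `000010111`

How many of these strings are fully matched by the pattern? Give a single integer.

7

1. `011011` → match
2. `010` → match
3. `0100100010` → no match
4. `011011010` → match
5. `010010011010` → match
6. `011010011` → match
7. `""` → match
8. `011010010011` → match
9. `000010111` → no match
Total matched: 7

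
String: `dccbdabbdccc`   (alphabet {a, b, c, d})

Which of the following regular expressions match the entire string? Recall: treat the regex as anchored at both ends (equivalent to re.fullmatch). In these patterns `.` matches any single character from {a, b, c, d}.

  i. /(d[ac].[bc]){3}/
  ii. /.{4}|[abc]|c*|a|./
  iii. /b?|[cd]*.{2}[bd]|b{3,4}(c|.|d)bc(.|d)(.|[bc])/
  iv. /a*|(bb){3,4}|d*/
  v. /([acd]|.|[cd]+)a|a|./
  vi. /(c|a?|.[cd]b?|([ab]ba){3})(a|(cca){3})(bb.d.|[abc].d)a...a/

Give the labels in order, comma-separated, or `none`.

i → match
ii → no match
iii → no match
iv → no match
v → no match
vi → no match — must end with `a`

i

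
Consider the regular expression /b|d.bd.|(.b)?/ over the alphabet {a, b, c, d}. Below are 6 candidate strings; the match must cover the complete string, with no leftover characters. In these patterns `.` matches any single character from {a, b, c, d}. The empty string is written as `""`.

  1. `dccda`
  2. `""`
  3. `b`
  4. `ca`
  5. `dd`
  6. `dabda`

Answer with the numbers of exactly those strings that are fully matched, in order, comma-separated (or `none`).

2, 3, 6

1 → no match
2 → match
3 → match
4 → no match
5 → no match
6 → match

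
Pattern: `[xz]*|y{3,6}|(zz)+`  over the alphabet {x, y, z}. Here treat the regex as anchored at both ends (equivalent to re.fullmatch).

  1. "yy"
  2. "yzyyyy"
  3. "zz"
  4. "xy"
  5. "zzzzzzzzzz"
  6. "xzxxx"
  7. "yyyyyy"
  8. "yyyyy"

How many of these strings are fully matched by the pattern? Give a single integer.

5

1 → no match
2 → no match
3 → match
4 → no match
5 → match
6 → match
7 → match
8 → match
Total matched: 5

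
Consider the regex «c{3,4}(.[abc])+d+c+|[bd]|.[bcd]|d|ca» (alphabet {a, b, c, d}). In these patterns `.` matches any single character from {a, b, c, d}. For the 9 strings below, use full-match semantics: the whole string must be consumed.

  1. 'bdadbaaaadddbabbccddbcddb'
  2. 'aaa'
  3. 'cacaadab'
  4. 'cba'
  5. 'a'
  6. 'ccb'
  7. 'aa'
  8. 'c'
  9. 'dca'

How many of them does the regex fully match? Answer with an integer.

0

1 → no match
2 → no match
3 → no match
4 → no match
5 → no match
6 → no match
7 → no match
8 → no match
9 → no match
Total matched: 0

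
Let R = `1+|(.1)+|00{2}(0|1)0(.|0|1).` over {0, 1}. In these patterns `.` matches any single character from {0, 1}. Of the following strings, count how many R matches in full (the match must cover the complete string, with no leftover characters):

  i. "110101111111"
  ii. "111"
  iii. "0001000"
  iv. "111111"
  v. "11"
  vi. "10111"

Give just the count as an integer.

5

i. "110101111111" → match
ii. "111" → match
iii. "0001000" → match
iv. "111111" → match
v. "11" → match
vi. "10111" → no match
Total matched: 5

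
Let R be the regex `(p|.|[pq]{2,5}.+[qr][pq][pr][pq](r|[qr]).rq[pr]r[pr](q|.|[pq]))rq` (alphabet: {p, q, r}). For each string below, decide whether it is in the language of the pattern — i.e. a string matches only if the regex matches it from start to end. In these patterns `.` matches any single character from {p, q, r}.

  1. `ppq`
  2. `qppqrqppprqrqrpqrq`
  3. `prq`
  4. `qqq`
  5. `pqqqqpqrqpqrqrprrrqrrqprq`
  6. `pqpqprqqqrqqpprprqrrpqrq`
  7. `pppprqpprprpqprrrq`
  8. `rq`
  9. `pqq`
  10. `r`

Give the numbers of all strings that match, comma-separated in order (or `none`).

3, 6

1 → no match — must end with `rq`
2 → no match
3 → match
4 → no match — must end with `rq`
5 → no match
6 → match
7 → no match
8 → no match
9 → no match — must end with `rq`
10 → no match — must end with `rq`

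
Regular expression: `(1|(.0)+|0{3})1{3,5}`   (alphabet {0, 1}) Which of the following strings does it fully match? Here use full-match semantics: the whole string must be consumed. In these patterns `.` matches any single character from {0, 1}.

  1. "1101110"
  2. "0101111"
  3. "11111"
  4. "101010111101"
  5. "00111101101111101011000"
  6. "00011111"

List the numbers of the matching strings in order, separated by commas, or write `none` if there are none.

3, 6

1 → no match — must end with "1"
2 → no match
3 → match
4 → no match
5 → no match — must end with "1"
6 → match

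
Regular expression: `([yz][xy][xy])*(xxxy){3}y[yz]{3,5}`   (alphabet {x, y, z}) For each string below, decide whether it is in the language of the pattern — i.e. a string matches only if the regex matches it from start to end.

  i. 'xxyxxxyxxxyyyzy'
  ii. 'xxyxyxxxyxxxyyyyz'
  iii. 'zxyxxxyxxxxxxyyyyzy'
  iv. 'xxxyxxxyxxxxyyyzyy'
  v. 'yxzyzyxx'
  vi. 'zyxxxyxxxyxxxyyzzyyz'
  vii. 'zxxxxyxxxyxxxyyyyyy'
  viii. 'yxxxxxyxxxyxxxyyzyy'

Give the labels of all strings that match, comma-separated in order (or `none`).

i → no match
ii → no match
iii → no match
iv → no match
v → no match
vi → no match
vii → no match
viii → match

viii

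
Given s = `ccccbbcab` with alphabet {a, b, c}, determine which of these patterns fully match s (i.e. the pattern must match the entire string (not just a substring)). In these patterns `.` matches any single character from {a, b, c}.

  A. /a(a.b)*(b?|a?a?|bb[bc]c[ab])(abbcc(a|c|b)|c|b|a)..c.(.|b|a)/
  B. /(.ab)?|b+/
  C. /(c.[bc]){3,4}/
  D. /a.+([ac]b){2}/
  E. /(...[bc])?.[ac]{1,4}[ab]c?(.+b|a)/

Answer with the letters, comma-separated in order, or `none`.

A → no match — must start with `a`
B → no match
C → match
D → no match — must start with `a`
E → match

C, E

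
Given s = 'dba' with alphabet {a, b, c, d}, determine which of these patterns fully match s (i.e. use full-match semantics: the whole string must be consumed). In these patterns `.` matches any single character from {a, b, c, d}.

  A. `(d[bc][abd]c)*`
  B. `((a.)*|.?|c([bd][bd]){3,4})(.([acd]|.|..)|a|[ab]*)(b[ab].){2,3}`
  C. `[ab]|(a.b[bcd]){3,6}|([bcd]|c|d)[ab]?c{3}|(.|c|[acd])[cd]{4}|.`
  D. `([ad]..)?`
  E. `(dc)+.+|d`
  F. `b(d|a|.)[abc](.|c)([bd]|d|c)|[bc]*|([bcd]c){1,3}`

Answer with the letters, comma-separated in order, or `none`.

A → no match
B → no match
C → no match
D → match
E → no match
F → no match

D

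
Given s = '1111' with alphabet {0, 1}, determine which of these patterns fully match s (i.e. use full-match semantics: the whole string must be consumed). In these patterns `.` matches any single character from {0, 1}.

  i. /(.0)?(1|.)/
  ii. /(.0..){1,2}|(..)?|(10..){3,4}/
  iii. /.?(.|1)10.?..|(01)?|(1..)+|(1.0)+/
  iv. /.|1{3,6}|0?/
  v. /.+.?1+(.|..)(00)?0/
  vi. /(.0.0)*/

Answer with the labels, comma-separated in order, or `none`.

i → no match
ii → no match
iii → no match
iv → match
v → no match — must end with '0'
vi → no match

iv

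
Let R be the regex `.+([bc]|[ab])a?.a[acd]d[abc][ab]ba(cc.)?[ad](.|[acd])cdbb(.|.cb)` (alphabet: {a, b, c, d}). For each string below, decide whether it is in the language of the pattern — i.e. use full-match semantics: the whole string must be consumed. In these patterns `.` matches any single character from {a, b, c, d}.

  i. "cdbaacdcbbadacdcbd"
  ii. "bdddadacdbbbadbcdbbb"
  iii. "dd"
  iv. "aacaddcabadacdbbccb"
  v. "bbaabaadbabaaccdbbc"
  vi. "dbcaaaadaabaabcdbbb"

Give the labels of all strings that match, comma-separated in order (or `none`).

i → no match
ii → match
iii → no match
iv → match
v → match
vi → match

ii, iv, v, vi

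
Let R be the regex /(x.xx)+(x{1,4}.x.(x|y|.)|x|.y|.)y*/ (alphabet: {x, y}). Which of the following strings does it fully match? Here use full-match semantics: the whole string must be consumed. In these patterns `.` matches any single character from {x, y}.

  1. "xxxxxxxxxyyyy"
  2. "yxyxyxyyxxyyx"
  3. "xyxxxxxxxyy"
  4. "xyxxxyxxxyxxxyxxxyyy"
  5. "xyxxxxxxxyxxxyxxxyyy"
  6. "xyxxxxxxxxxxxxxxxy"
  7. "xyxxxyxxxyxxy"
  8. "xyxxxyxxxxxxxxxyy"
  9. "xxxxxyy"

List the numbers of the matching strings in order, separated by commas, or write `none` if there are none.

1, 3, 4, 5, 6, 7, 8, 9

1 → match
2 → no match — must start with "x"
3 → match
4 → match
5 → match
6 → match
7 → match
8 → match
9 → match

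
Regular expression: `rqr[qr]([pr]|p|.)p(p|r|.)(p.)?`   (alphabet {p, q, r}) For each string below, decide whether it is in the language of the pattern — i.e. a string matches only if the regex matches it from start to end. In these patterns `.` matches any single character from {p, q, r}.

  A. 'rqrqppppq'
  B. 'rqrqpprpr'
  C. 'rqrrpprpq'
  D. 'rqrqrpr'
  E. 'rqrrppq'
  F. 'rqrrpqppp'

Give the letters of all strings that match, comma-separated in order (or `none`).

A → match
B → match
C → match
D → match
E → match
F → no match

A, B, C, D, E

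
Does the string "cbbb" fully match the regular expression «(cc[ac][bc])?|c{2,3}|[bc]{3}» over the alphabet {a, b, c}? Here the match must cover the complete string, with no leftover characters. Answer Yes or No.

No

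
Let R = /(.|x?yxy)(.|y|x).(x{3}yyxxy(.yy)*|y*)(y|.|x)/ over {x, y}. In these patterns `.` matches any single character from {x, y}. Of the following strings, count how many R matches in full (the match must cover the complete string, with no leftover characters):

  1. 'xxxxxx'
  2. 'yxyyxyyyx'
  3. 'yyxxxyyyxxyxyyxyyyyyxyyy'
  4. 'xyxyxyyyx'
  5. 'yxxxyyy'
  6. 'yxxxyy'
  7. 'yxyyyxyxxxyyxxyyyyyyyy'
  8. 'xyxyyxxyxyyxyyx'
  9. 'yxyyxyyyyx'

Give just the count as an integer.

1. 'xxxxxx' → no match
2. 'yxyyxyyyx' → match
3 → no match
4. 'xyxyxyyyx' → match
5. 'yxxxyyy' → no match
6. 'yxxxyy' → no match
7 → no match
8 → no match
9. 'yxyyxyyyyx' → match
Total matched: 3

3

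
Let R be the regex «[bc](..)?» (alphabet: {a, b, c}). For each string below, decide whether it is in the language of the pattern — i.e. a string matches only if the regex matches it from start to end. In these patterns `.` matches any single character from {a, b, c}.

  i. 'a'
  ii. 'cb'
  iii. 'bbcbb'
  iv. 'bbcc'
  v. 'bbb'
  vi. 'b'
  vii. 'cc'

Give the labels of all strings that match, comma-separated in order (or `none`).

i. 'a' → no match
ii. 'cb' → no match
iii. 'bbcbb' → no match
iv. 'bbcc' → no match
v. 'bbb' → match
vi. 'b' → match
vii. 'cc' → no match

v, vi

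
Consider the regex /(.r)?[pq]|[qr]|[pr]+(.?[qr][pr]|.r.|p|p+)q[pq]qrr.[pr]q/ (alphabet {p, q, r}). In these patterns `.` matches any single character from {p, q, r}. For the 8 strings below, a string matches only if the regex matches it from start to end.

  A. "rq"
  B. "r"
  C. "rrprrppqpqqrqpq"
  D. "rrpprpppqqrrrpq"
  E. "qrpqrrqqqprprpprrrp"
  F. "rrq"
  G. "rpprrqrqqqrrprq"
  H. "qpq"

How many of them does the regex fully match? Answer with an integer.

A → no match
B → match
C → no match
D → no match
E → no match
F → match
G → match
H → no match
Total matched: 3

3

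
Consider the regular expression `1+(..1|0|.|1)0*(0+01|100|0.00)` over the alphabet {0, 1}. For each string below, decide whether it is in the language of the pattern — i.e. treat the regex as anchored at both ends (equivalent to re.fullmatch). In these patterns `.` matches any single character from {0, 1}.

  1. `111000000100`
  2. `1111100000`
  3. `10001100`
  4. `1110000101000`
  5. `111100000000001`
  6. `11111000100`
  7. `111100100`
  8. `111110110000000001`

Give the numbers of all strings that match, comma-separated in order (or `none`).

1 → match
2 → match
3 → no match
4 → no match
5 → match
6 → match
7 → match
8 → match

1, 2, 5, 6, 7, 8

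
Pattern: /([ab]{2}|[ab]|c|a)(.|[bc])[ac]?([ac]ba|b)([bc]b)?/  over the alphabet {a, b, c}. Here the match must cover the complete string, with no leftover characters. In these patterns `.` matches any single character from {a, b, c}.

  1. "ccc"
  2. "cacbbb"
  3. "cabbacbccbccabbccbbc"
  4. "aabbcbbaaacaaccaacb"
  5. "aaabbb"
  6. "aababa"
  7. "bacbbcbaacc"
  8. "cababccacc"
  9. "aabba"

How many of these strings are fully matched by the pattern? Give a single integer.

3

1. "ccc" → no match
2. "cacbbb" → match
3 → no match
4 → no match
5. "aaabbb" → match
6. "aababa" → match
7. "bacbbcbaacc" → no match
8. "cababccacc" → no match
9. "aabba" → no match
Total matched: 3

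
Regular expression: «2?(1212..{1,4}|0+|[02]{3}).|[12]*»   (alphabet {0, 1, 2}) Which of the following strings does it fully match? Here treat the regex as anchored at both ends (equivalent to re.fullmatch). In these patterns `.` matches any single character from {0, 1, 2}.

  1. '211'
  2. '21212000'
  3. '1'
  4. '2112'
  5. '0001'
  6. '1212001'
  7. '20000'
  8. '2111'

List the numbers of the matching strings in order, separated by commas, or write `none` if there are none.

1, 2, 3, 4, 5, 6, 7, 8

1 → match
2 → match
3 → match
4 → match
5 → match
6 → match
7 → match
8 → match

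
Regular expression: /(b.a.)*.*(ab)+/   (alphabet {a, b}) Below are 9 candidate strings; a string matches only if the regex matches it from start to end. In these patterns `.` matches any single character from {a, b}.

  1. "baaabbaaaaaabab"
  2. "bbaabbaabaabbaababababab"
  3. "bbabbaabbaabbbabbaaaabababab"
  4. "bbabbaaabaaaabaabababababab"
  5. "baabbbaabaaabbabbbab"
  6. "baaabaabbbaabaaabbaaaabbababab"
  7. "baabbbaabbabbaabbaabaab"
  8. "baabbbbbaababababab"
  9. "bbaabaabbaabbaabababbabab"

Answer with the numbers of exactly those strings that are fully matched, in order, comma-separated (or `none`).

1 → match
2 → match
3 → match
4 → match
5 → match
6 → match
7 → match
8 → match
9 → match

1, 2, 3, 4, 5, 6, 7, 8, 9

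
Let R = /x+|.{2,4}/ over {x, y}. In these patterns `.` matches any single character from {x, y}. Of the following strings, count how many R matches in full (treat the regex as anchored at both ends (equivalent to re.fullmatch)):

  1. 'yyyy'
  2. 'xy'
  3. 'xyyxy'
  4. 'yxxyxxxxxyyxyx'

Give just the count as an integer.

2

1 → match
2 → match
3 → no match
4 → no match
Total matched: 2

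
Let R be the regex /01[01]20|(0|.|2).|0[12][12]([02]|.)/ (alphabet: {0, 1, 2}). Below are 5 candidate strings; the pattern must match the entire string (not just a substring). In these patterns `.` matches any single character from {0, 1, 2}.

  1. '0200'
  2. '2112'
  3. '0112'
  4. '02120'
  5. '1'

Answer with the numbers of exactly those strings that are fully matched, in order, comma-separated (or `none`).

3

1 → no match
2 → no match
3 → match
4 → no match
5 → no match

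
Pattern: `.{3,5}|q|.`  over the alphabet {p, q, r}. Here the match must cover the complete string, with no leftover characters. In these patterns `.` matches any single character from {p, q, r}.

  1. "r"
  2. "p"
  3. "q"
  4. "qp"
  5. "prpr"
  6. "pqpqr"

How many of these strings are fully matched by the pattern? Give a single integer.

1 → match
2 → match
3 → match
4 → no match
5 → match
6 → match
Total matched: 5

5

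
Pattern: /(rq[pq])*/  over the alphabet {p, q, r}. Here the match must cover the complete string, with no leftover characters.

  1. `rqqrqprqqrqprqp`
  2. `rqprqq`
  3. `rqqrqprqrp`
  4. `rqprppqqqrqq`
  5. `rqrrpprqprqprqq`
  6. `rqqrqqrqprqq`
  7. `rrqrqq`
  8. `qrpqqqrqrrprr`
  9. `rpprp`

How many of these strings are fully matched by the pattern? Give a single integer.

3

1 → match
2 → match
3 → no match
4 → no match
5 → no match
6 → match
7 → no match
8 → no match
9 → no match
Total matched: 3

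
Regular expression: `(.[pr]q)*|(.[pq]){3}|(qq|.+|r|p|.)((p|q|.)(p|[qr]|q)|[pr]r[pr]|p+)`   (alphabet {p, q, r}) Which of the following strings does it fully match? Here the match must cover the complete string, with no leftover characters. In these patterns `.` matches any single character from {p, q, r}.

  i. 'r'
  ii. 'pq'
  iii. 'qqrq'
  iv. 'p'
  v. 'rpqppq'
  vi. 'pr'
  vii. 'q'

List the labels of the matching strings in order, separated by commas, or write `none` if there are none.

i → no match
ii → no match
iii → match
iv → no match
v → match
vi → no match
vii → no match

iii, v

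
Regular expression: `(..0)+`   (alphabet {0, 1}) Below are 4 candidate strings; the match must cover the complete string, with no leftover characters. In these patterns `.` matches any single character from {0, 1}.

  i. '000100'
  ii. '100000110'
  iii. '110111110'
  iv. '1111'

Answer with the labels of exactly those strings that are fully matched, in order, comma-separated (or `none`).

i, ii

i → match
ii → match
iii → no match
iv → no match — must end with '0'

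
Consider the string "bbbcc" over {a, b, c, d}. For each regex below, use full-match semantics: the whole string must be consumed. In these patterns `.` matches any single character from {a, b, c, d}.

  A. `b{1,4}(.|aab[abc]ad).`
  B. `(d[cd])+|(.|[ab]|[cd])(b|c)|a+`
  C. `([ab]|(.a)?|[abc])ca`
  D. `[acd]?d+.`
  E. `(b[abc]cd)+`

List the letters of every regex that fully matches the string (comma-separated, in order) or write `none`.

A → match
B → no match
C → no match — must end with "ca"
D → no match
E → no match — must end with "cd"

A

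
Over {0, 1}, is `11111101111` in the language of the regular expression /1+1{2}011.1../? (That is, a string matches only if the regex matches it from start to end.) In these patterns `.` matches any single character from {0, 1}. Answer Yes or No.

No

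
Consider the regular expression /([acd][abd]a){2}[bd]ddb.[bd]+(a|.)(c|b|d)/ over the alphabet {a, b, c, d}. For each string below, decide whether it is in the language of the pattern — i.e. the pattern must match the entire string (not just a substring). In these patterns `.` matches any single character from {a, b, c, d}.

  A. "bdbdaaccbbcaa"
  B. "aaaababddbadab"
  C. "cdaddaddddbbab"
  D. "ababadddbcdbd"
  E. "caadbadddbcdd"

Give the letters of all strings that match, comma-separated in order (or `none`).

B

A → no match
B → match
C → no match
D → no match
E → no match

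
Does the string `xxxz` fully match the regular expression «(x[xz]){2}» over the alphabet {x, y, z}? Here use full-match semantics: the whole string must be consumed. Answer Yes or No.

Yes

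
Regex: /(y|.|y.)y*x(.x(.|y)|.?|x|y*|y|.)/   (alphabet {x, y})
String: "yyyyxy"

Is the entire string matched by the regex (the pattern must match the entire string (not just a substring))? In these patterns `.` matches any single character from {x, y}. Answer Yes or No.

Yes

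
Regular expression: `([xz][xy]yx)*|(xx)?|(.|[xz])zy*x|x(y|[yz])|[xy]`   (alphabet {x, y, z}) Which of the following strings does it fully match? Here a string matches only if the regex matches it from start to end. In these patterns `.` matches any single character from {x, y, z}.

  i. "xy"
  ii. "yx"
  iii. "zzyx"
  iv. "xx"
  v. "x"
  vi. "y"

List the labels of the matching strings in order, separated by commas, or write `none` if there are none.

i, iii, iv, v, vi

i. "xy" → match
ii. "yx" → no match
iii. "zzyx" → match
iv. "xx" → match
v. "x" → match
vi. "y" → match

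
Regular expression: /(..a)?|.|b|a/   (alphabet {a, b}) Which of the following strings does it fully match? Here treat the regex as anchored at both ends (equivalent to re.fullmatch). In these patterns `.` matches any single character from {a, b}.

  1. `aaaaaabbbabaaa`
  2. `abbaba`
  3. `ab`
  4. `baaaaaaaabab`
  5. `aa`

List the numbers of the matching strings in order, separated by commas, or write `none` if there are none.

none

1 → no match
2 → no match
3 → no match
4 → no match
5 → no match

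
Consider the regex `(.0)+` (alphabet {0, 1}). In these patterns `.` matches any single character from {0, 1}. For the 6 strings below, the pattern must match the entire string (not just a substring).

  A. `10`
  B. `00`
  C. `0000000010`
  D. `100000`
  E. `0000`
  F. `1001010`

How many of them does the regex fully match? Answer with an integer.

A. `10` → match
B. `00` → match
C. `0000000010` → match
D. `100000` → match
E. `0000` → match
F. `1001010` → no match
Total matched: 5

5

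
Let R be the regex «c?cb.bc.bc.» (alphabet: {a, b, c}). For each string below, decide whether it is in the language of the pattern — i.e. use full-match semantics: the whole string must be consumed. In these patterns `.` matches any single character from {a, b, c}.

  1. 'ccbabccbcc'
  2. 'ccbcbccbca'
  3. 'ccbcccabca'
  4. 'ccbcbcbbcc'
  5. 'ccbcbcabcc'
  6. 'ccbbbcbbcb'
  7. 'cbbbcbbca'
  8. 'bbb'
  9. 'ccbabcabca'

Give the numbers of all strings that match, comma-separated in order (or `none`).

1, 2, 4, 5, 6, 7, 9

1 → match
2 → match
3 → no match
4 → match
5 → match
6 → match
7 → match
8 → no match
9 → match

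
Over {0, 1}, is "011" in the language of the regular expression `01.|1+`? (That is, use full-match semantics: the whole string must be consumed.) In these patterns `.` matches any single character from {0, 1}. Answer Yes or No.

Yes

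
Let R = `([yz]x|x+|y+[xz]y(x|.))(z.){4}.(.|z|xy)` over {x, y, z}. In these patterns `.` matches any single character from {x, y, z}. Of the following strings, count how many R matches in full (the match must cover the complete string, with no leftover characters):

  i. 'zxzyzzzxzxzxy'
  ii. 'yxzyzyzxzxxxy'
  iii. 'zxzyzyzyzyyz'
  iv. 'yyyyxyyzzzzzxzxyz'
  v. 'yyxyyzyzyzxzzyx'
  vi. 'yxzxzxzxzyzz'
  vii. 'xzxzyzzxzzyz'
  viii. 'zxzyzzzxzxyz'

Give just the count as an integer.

7

i → match
ii → match
iii → match
iv → match
v → match
vi → match
vii → no match
viii → match
Total matched: 7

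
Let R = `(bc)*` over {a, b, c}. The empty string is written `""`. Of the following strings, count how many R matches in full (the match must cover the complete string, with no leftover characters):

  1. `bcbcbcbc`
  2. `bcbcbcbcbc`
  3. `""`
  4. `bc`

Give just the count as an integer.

1 → match
2 → match
3 → match
4 → match
Total matched: 4

4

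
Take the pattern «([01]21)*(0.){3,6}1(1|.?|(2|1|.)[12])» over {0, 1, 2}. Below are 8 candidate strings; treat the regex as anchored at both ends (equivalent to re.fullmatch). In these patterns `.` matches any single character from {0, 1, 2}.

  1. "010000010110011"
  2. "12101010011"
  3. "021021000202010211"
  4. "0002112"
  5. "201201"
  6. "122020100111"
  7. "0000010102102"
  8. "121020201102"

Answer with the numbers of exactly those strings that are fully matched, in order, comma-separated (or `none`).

2, 3, 7, 8

1 → no match
2 → match
3 → match
4 → no match
5 → no match
6 → no match
7 → match
8 → match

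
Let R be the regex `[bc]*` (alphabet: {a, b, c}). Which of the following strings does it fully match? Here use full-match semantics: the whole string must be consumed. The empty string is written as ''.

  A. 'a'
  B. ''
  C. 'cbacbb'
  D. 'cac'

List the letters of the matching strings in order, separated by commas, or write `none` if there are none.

A → no match
B → match
C → no match
D → no match

B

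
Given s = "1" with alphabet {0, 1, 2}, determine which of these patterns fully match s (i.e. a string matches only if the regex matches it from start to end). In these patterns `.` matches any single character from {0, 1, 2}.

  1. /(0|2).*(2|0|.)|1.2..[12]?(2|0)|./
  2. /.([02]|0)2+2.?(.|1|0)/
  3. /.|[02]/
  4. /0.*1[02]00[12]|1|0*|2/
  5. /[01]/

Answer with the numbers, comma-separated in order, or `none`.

1, 3, 4, 5

1 → match
2 → no match
3 → match
4 → match
5 → match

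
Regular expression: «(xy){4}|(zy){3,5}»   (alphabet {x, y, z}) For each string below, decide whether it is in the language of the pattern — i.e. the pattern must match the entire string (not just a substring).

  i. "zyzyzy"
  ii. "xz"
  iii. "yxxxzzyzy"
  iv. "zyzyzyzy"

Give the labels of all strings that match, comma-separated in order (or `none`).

i. "zyzyzy" → match
ii. "xz" → no match
iii. "yxxxzzyzy" → no match
iv. "zyzyzyzy" → match

i, iv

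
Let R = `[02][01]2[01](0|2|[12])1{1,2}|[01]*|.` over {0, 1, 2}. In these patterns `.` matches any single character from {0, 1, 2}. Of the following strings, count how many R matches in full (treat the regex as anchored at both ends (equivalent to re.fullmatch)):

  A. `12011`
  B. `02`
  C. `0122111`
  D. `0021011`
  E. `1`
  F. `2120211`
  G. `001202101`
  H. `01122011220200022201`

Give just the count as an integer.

A. `12011` → no match
B. `02` → no match
C. `0122111` → no match
D. `0021011` → match
E. `1` → match
F. `2120211` → match
G. `001202101` → no match
H → no match
Total matched: 3

3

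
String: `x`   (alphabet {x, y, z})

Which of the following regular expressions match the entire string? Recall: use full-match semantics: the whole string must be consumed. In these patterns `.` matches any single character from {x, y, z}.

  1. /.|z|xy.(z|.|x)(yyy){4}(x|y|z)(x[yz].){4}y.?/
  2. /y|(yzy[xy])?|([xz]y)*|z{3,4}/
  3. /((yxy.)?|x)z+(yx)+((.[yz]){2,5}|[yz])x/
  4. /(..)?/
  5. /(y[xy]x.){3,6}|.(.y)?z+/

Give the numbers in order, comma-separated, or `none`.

1 → match
2 → no match
3 → no match
4 → no match
5 → no match

1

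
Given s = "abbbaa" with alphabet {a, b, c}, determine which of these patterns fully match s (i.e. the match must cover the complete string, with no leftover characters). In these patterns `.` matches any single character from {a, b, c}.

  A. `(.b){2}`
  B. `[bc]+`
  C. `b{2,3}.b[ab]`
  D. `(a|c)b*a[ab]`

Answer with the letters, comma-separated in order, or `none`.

D

A → no match — must end with "b"
B → no match
C → no match — must start with "b"
D → match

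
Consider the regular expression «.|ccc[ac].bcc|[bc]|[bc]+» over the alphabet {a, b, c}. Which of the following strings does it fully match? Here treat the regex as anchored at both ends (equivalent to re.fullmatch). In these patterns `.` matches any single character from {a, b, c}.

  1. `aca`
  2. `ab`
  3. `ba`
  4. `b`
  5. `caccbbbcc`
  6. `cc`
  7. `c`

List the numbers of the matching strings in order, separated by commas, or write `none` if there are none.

1 → no match
2 → no match
3 → no match
4 → match
5 → no match
6 → match
7 → match

4, 6, 7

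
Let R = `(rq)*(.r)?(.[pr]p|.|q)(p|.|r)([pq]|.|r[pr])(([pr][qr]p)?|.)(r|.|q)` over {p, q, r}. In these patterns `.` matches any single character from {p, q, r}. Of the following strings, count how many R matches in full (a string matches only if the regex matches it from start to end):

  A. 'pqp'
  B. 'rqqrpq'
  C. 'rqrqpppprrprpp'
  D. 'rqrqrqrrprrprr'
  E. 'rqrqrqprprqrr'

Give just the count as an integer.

4

A → no match
B → match
C → match
D → match
E → match
Total matched: 4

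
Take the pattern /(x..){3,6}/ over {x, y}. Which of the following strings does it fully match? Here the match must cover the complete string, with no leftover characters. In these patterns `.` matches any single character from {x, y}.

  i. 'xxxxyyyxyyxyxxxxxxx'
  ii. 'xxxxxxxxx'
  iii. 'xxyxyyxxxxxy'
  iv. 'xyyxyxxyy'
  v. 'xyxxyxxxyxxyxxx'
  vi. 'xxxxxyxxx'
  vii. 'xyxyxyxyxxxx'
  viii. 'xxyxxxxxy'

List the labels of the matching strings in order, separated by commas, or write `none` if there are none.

i → no match
ii. 'xxxxxxxxx' → match
iii. 'xxyxyyxxxxxy' → match
iv. 'xyyxyxxyy' → match
v → match
vi. 'xxxxxyxxx' → match
vii. 'xyxyxyxyxxxx' → no match
viii. 'xxyxxxxxy' → match

ii, iii, iv, v, vi, viii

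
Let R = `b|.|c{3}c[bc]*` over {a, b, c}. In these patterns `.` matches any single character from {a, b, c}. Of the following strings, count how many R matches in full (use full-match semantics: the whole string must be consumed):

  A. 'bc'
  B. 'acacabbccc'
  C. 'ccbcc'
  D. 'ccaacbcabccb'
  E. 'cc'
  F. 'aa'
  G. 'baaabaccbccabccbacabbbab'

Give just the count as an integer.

A → no match
B → no match
C → no match
D → no match
E → no match
F → no match
G → no match
Total matched: 0

0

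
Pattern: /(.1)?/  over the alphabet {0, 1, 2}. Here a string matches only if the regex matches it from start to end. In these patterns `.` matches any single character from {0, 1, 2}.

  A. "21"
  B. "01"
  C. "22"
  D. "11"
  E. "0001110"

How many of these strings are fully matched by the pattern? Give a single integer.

A → match
B → match
C → no match
D → match
E → no match
Total matched: 3

3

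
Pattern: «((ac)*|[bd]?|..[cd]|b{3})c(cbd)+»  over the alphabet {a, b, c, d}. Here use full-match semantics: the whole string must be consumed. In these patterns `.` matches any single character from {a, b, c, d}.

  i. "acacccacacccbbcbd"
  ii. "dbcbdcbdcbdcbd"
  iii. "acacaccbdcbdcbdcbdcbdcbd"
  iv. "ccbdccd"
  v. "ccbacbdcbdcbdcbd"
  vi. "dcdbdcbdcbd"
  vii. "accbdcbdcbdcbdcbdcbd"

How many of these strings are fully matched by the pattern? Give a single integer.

0

i → no match
ii → no match
iii → no match
iv → no match — must end with "cbd"
v → no match
vi → no match
vii → no match
Total matched: 0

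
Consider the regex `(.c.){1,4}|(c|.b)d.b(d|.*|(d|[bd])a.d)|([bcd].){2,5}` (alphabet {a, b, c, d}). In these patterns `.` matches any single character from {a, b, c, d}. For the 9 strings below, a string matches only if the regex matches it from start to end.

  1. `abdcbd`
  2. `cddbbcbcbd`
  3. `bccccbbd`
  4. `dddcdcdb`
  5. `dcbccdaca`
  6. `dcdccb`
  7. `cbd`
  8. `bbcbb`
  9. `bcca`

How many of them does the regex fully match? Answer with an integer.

1 → match
2 → match
3 → match
4 → match
5 → match
6 → match
7 → no match
8 → no match
9 → match
Total matched: 7

7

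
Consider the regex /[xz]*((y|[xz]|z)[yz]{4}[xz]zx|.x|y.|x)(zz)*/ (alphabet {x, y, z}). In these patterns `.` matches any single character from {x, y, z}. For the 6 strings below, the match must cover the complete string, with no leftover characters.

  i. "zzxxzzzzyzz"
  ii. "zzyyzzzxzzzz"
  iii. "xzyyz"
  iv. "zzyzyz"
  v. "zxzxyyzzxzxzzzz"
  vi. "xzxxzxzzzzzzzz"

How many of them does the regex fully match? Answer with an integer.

i → no match
ii → match
iii → no match
iv → no match
v → match
vi → match
Total matched: 3

3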